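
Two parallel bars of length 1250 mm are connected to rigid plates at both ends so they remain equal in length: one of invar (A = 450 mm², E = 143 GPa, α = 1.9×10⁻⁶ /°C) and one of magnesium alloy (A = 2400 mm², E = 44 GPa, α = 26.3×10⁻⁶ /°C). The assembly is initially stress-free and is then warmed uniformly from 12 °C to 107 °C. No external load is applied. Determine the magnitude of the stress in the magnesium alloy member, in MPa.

Both members must finish at the same length. With the larger α, the magnesium alloy tends to over-expand; the plates restrain it, putting the magnesium alloy in compression and the invar in tension. With no external load the two internal forces are equal and opposite, magnitude P.
Equating the net (thermal + elastic) strains gives |α₁ − α₂|·ΔT = P·[1/(A₁E₁) + 1/(A₂E₂)].
|α₁ − α₂|·ΔT = 24.4×10⁻⁶ × 95 = 0.002318.
1/(A₁E₁) + 1/(A₂E₂) = 1/(450×143×10³) + 1/(2400×44×10³) = 2.501×10⁻⁸ N⁻¹.
So P = 0.002318 / 2.501×10⁻⁸ = 92.68 kN.
σ_{magnesium alloy} = P/A₂ = 92680/2400 = 38.62 MPa, compressive.

σ ≈ 38.6 MPa (compressive)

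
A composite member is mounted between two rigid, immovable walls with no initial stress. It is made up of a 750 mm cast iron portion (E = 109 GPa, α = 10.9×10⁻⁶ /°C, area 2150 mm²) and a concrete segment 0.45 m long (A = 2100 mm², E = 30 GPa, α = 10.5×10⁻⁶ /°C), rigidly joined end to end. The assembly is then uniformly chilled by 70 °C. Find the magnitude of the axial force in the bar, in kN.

P ≈ 87.3 kN (tensile)

With the walls removed the bar would change length by δ_free = Σ αᵢΔT Lᵢ = 10.9×10⁻⁶×70×750 + 10.5×10⁻⁶×70×450 = 0.903 mm.
Since the ends are fixed, an axial force P builds up, equal in every segment, with P · Σ Lᵢ/(AᵢEᵢ) = δ_free.
The series flexibility is Σ Lᵢ/(AᵢEᵢ) = 750/(2150×109×10³) + 450/(2100×30×10³) = 1.034×10⁻⁵ mm/N.
Hence P = δ_free / Σ(L/AE) = 0.903/1.034×10⁻⁵ = 87.3 kN (tensile).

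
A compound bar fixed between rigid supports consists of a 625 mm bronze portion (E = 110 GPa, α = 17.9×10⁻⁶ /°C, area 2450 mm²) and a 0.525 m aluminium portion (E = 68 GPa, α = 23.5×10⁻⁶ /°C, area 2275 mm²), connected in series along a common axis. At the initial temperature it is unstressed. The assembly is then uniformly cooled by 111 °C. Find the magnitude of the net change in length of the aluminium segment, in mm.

|ΔL| ≈ 0.182 mm

Free thermal contraction of the whole bar: Σ αᵢΔT Lᵢ = 17.9×10⁻⁶×111×625 + 23.5×10⁻⁶×111×525 = 2.611 mm.
The rigid supports impose zero overall length change; the single axial force P common to all segments must satisfy P Σ Lᵢ/(AᵢEᵢ) = δ_free.
Σ Lᵢ/(AᵢEᵢ) = 625/(2450×110×10³) + 525/(2275×68×10³) = 5.713×10⁻⁶ mm/N.
So P = 2.611 / 5.713×10⁻⁶ = 457.1 kN, tensile.
For the aluminium segment, free thermal change = 23.5×10⁻⁶×111×525 = 1.369 mm and elastic change from P = 457100×525/(2275×68×10³) = 1.551 mm; these oppose, so the net change is 0.182 mm (segment lengthens).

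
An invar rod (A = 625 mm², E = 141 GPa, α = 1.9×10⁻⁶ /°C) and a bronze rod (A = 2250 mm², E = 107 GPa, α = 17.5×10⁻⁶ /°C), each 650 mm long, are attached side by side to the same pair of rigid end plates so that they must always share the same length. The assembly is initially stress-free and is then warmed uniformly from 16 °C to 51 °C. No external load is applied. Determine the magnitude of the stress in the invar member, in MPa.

σ ≈ 56.4 MPa (tensile)

The bronze has the larger α, so on heating it would change length more than the invar if both were free. The rigid plates force a common final length, so the bronze is put into compression and the invar into tension, with equal and opposite forces P (no external load).
Compatibility of the two members (thermal + elastic change equal): (α₁ − α₂)ΔT = P·[1/(A₁E₁) + 1/(A₂E₂)].
|α₁ − α₂|·ΔT = 15.6×10⁻⁶ × 35 = 0.000546.
1/(A₁E₁) + 1/(A₂E₂) = 1/(625×141×10³) + 1/(2250×107×10³) = 1.55×10⁻⁸ N⁻¹.
So P = 0.000546 / 1.55×10⁻⁸ = 35.22 kN.
σ_{invar} = P/A₁ = 35220/625 = 56.36 MPa, tensile.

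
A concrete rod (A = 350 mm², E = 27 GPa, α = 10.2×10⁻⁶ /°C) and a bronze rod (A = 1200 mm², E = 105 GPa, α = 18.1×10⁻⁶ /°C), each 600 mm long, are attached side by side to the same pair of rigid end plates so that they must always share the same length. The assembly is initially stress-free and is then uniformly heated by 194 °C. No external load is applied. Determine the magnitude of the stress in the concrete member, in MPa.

σ ≈ 38.5 MPa (tensile)

The bronze has the larger α, so on heating it would change length more than the concrete if both were free. The rigid plates force a common final length, so the bronze is put into compression and the concrete into tension, with equal and opposite forces P (no external load).
Compatibility of the two members (thermal + elastic change equal): (α₁ − α₂)ΔT = P·[1/(A₁E₁) + 1/(A₂E₂)].
|α₁ − α₂|·ΔT = 7.9×10⁻⁶ × 194 = 0.001533.
1/(A₁E₁) + 1/(A₂E₂) = 1/(350×27×10³) + 1/(1200×105×10³) = 1.138×10⁻⁷ N⁻¹.
P = 0.001533 / 1.138×10⁻⁷ = 13470 N = 13.47 kN.
σ_{concrete} = P/A₁ = 13470/350 = 38.49 MPa, tensile.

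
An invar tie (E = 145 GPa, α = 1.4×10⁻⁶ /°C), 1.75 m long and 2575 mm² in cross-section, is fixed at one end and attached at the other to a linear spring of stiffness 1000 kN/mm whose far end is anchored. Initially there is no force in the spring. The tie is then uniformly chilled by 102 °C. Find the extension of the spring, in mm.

δ ≈ 0.0439 mm

If the spring were absent the tie would shorten by αΔT L = 1.4×10⁻⁶ × 102 × 1750 = 0.2499 mm.
Let P be the tensile force in the spring. The tie extends elastically by PL/(AE) and the spring stretches by P/k; together these equal δ_free.
So P = δ_free / [L/(AE) + 1/k] = 0.2499 / [ 1750/(2575×145×10³) + 1/(1000×10³) ].
P = 0.2499 / 5.687×10⁻⁶ = 43940 N.
Spring extension = P/k = 43940/(1000×10³) = 0.04394 mm.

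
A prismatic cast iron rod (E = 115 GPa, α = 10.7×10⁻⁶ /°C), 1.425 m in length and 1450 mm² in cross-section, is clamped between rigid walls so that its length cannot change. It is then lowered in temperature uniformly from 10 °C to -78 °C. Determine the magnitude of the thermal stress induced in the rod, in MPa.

σ ≈ 108 MPa (tensile)

The supports are rigid, so the total axial strain is zero. The restrained thermal strain is ε = αΔT = 10.7×10⁻⁶ × 88 = 941.6×10⁻⁶.
σ = EαΔT = 115×10³ × 10.7×10⁻⁶ × 88 = 108.3 MPa (tensile; the rod is trying to contract).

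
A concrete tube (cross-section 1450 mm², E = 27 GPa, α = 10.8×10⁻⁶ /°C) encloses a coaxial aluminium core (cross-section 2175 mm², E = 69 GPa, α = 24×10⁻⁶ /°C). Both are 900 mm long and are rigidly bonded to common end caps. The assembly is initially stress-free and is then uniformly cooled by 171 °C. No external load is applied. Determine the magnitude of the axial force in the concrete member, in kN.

P ≈ 70.1 kN (compressive in the concrete)

Equilibrium of a rigid end plate with no external load gives equal and opposite internal forces ±P in the two members. Since α_{aluminium} > α_{concrete}, cooling drives the aluminium into tension and the concrete into compression.
Equating the net (thermal + elastic) strains gives |α₁ − α₂|·ΔT = P·[1/(A₁E₁) + 1/(A₂E₂)].
|α₁ − α₂|·ΔT = 13.2×10⁻⁶ × 171 = 0.002257.
1/(A₁E₁) + 1/(A₂E₂) = 1/(1450×27×10³) + 1/(2175×69×10³) = 3.221×10⁻⁸ N⁻¹.
So P = 0.002257 / 3.221×10⁻⁸ = 70.09 kN.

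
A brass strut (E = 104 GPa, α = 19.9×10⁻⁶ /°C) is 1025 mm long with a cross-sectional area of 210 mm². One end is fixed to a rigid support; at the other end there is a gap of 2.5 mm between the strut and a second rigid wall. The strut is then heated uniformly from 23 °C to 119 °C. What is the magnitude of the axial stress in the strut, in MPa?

σ ≈ 0 MPa

If the wall were absent the strut would grow by αΔT L = 19.9×10⁻⁶ × 96 × 1025 = 1.958 mm.
This is smaller than the 2.5 mm clearance, so the strut expands freely without reaching the stop — the stress is zero.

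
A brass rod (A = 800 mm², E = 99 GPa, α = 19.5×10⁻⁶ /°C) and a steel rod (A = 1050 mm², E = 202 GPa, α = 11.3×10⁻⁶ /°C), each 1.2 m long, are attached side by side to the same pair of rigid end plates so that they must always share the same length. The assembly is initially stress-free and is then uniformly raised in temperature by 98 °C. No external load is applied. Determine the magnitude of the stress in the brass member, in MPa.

The brass has the larger α, so on heating it would change length more than the steel if both were free. The rigid plates force a common final length, so the brass is put into compression and the steel into tension, with equal and opposite forces P (no external load).
Equating the net (thermal + elastic) strains gives |α₁ − α₂|·ΔT = P·[1/(A₁E₁) + 1/(A₂E₂)].
|α₁ − α₂|·ΔT = 8.2×10⁻⁶ × 98 = 0.0008036.
1/(A₁E₁) + 1/(A₂E₂) = 1/(800×99×10³) + 1/(1050×202×10³) = 1.734×10⁻⁸ N⁻¹.
P = 0.0008036 / 1.734×10⁻⁸ = 46340 N = 46.34 kN.
σ_{brass} = P/A₁ = 46340/800 = 57.93 MPa, compressive.

σ ≈ 57.9 MPa (compressive)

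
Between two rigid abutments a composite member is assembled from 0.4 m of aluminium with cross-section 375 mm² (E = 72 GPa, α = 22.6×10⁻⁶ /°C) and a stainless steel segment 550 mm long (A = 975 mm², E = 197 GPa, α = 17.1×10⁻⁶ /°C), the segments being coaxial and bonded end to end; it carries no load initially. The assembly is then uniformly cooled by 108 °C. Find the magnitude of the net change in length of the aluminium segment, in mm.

With the walls removed the bar would change length by δ_free = Σ αᵢΔT Lᵢ = 22.6×10⁻⁶×108×400 + 17.1×10⁻⁶×108×550 = 1.992 mm.
Since the ends are fixed, an axial force P builds up, equal in every segment, with P · Σ Lᵢ/(AᵢEᵢ) = δ_free.
The series flexibility is Σ Lᵢ/(AᵢEᵢ) = 400/(375×72×10³) + 550/(975×197×10³) = 1.768×10⁻⁵ mm/N.
Hence P = δ_free / Σ(L/AE) = 1.992/1.768×10⁻⁵ = 112.7 kN (tensile).
For the aluminium segment, free thermal change = 22.6×10⁻⁶×108×400 = 0.9763 mm and elastic change from P = 112700×400/(375×72×10³) = 1.669 mm; these oppose, so the net change is 0.693 mm (segment lengthens).

|ΔL| ≈ 0.693 mm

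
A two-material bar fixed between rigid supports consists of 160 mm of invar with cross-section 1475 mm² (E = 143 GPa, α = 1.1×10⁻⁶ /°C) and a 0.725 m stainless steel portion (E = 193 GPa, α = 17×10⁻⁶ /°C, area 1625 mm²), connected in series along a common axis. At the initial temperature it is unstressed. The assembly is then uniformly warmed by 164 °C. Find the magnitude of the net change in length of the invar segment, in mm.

Free thermal expansion of the whole bar: Σ αᵢΔT Lᵢ = 1.1×10⁻⁶×164×160 + 17×10⁻⁶×164×725 = 2.05 mm.
Since the ends are fixed, an axial force P builds up, equal in every segment, with P · Σ Lᵢ/(AᵢEᵢ) = δ_free.
Σ Lᵢ/(AᵢEᵢ) = 160/(1475×143×10³) + 725/(1625×193×10³) = 3.07×10⁻⁶ mm/N.
So P = 2.05 / 3.07×10⁻⁶ = 667.8 kN, compressive.
For the invar segment, free thermal change = 1.1×10⁻⁶×164×160 = 0.02886 mm and elastic change from P = 667800×160/(1475×143×10³) = 0.5065 mm; these oppose, so the net change is 0.478 mm (segment shortens).

|ΔL| ≈ 0.478 mm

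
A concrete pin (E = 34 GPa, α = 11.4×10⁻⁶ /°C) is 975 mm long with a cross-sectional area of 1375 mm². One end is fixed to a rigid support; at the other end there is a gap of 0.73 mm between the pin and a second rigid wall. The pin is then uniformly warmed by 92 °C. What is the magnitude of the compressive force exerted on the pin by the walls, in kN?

Free thermal elongation = αΔT L = 11.4×10⁻⁶ × 92 × 975 = 1.023 mm.
The gap closes (δ_free > 0.73 mm) and the wall then resists a further 1.023 − 0.73 = 0.2926 mm of expansion.
Compatibility: PL/(AE) = 0.2926 mm, so σ = P/A = E × (0.2926/975) = 10.2 MPa.
Force on the wall = σA = 10.2 × 1375 mm² = 14.03 kN.

P ≈ 14 kN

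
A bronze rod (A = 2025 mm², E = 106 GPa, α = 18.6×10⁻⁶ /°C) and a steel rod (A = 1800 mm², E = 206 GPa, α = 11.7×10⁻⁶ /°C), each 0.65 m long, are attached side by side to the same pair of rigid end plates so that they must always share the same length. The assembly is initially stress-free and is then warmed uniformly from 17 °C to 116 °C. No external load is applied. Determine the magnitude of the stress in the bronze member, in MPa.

Equilibrium of a rigid end plate with no external load gives equal and opposite internal forces ±P in the two members. Since α_{bronze} > α_{steel}, heating drives the bronze into compression and the steel into tension.
Setting the final lengths equal and cancelling L: (α₁ − α₂)ΔT = P/(A₁E₁) + P/(A₂E₂).
|α₁ − α₂|·ΔT = 6.9×10⁻⁶ × 99 = 0.0006831.
1/(A₁E₁) + 1/(A₂E₂) = 1/(2025×106×10³) + 1/(1800×206×10³) = 7.356×10⁻⁹ N⁻¹.
So P = 0.0006831 / 7.356×10⁻⁹ = 92.87 kN.
σ_{bronze} = P/A₁ = 92870/2025 = 45.86 MPa, compressive.

σ ≈ 45.9 MPa (compressive)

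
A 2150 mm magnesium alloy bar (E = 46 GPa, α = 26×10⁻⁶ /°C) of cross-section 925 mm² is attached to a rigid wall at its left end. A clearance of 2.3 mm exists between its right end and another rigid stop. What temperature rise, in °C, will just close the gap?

The gap closes when αΔT L = 2.3 mm, since the bar is still unstressed at that instant.
ΔT = 2.3 / (26×10⁻⁶ × 2150) = 41.14 °C.

ΔT ≈ 41.1 °C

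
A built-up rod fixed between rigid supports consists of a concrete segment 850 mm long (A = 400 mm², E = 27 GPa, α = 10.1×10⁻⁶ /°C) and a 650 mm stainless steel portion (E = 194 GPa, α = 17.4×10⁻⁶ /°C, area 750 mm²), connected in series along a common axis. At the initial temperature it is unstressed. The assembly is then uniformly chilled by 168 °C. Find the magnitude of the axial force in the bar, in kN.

If the supports were absent, the total length change would be Σ αᵢΔT Lᵢ = 10.1×10⁻⁶×168×850 + 17.4×10⁻⁶×168×650 = 3.342 mm.
The walls prevent any net length change, so an axial force P (same in every segment) develops. Compatibility: P · Σ Lᵢ/(AᵢEᵢ) = δ_free.
The series flexibility is Σ Lᵢ/(AᵢEᵢ) = 850/(400×27×10³) + 650/(750×194×10³) = 8.317×10⁻⁵ mm/N.
Hence P = δ_free / Σ(L/AE) = 3.342/8.317×10⁻⁵ = 40.19 kN (tensile).

P ≈ 40.2 kN (tensile)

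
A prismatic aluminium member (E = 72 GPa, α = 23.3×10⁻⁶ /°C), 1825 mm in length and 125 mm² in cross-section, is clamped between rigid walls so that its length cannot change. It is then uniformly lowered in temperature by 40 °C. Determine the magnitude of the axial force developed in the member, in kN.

Full restraint means ε = 0, so the stress is σ = EαΔT = 72×10³ × 23.3×10⁻⁶ × 40 = 67.1 MPa.
P = AEαΔT = 125 × 72×10³ × 23.3×10⁻⁶ × 40 = 8.388 kN (tensile).

P ≈ 8.39 kN (tensile)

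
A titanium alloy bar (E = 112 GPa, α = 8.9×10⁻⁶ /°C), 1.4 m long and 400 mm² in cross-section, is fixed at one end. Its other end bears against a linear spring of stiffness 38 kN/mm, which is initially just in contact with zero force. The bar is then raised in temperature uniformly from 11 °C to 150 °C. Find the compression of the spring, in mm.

δ ≈ 0.792 mm

If the spring were absent the bar would lengthen by αΔT L = 8.9×10⁻⁶ × 139 × 1400 = 1.732 mm.
With a force P in the spring, the elastic change of the bar is PL/(AE) and that of the spring is P/k; compatibility requires their sum to equal δ_free.
P [ L/(AE) + 1/k ] = δ_free → P [ 1400/(400×112×10³) + 1/(38×10³) ] = 1.732.
P = 1.732 / 5.757×10⁻⁵ = 30090 N.
Spring compression = P/k = 30090/(38×10³) = 0.7917 mm.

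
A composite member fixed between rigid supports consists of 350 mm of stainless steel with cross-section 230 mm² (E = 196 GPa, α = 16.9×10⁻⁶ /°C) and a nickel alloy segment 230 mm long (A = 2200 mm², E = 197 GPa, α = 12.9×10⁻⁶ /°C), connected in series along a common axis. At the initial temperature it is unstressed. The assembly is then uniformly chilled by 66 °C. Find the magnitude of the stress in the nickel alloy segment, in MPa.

If the supports were absent, the total length change would be Σ αᵢΔT Lᵢ = 16.9×10⁻⁶×66×350 + 12.9×10⁻⁶×66×230 = 0.5862 mm.
The walls prevent any net length change, so an axial force P (same in every segment) develops. Compatibility: P · Σ Lᵢ/(AᵢEᵢ) = δ_free.
The series flexibility is Σ Lᵢ/(AᵢEᵢ) = 350/(230×196×10³) + 230/(2200×197×10³) = 8.295×10⁻⁶ mm/N.
Hence P = δ_free / Σ(L/AE) = 0.5862/8.295×10⁻⁶ = 70.67 kN (tensile).
σ_{nickel alloy} = P / A = 70670 / 2200 = 32.12 MPa.

σ ≈ 32.1 MPa (tensile)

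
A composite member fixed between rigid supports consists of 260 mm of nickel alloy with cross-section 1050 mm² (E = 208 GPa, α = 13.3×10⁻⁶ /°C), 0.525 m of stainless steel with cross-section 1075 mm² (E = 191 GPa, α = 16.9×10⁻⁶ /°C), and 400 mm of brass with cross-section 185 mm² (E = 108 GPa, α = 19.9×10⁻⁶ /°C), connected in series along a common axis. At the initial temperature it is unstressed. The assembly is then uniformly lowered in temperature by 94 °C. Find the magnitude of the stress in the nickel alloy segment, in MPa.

If the supports were absent, the total length change would be Σ αᵢΔT Lᵢ = 13.3×10⁻⁶×94×260 + 16.9×10⁻⁶×94×525 + 19.9×10⁻⁶×94×400 = 1.907 mm.
The rigid supports impose zero overall length change; the single axial force P common to all segments must satisfy P Σ Lᵢ/(AᵢEᵢ) = δ_free.
Σ Lᵢ/(AᵢEᵢ) = 260/(1050×208×10³) + 525/(1075×191×10³) + 400/(185×108×10³) = 2.377×10⁻⁵ mm/N.
Hence P = δ_free / Σ(L/AE) = 1.907/2.377×10⁻⁵ = 80.25 kN (tensile).
σ_{nickel alloy} = P / A = 80250 / 1050 = 76.43 MPa.

σ ≈ 76.4 MPa (tensile)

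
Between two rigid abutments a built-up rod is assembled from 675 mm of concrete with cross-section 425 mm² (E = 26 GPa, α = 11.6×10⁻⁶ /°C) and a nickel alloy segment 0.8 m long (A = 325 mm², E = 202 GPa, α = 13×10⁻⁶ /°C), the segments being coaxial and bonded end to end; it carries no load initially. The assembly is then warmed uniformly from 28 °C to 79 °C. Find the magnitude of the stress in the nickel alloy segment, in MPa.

Free thermal expansion of the whole bar: Σ αᵢΔT Lᵢ = 11.6×10⁻⁶×51×675 + 13×10⁻⁶×51×800 = 0.9297 mm.
The walls prevent any net length change, so an axial force P (same in every segment) develops. Compatibility: P · Σ Lᵢ/(AᵢEᵢ) = δ_free.
The series flexibility is Σ Lᵢ/(AᵢEᵢ) = 675/(425×26×10³) + 800/(325×202×10³) = 7.327×10⁻⁵ mm/N.
P = 0.9297 / 7.327×10⁻⁵ = 12690 N = 12.69 kN, compressive.
σ_{nickel alloy} = P / A = 12690 / 325 = 39.04 MPa.

σ ≈ 39 MPa (compressive)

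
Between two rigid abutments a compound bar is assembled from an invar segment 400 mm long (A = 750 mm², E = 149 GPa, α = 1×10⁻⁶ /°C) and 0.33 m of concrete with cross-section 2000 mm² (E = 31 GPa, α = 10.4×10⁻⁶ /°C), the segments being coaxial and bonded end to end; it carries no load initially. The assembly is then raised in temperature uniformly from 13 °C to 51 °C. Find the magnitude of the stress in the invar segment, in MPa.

With the walls removed the bar would change length by δ_free = Σ αᵢΔT Lᵢ = 1×10⁻⁶×38×400 + 10.4×10⁻⁶×38×330 = 0.1456 mm.
The rigid supports impose zero overall length change; the single axial force P common to all segments must satisfy P Σ Lᵢ/(AᵢEᵢ) = δ_free.
Σ Lᵢ/(AᵢEᵢ) = 400/(750×149×10³) + 330/(2000×31×10³) = 8.902×10⁻⁶ mm/N.
So P = 0.1456 / 8.902×10⁻⁶ = 16.36 kN, compressive.
σ_{invar} = P / A = 16360 / 750 = 21.81 MPa.

σ ≈ 21.8 MPa (compressive)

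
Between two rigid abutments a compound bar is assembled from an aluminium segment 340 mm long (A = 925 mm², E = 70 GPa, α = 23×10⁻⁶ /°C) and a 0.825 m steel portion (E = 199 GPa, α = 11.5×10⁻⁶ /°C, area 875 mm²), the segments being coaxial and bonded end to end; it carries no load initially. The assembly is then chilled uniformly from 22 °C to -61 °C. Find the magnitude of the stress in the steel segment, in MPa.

If the supports were absent, the total length change would be Σ αᵢΔT Lᵢ = 23×10⁻⁶×83×340 + 11.5×10⁻⁶×83×825 = 1.437 mm.
The walls prevent any net length change, so an axial force P (same in every segment) develops. Compatibility: P · Σ Lᵢ/(AᵢEᵢ) = δ_free.
The series flexibility is Σ Lᵢ/(AᵢEᵢ) = 340/(925×70×10³) + 825/(875×199×10³) = 9.989×10⁻⁶ mm/N.
So P = 1.437 / 9.989×10⁻⁶ = 143.8 kN, tensile.
σ_{steel} = P / A = 143800 / 875 = 164.4 MPa.

σ ≈ 164 MPa (tensile)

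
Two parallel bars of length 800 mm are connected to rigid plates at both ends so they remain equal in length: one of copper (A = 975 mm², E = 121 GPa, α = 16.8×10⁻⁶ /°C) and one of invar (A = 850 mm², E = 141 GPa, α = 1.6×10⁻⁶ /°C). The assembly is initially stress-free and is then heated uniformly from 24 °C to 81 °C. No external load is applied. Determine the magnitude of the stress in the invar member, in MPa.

Equilibrium of a rigid end plate with no external load gives equal and opposite internal forces ±P in the two members. Since α_{copper} > α_{invar}, heating drives the copper into compression and the invar into tension.
Compatibility of the two members (thermal + elastic change equal): (α₁ − α₂)ΔT = P·[1/(A₁E₁) + 1/(A₂E₂)].
|α₁ − α₂|·ΔT = 15.2×10⁻⁶ × 57 = 0.0008664.
1/(A₁E₁) + 1/(A₂E₂) = 1/(975×121×10³) + 1/(850×141×10³) = 1.682×10⁻⁸ N⁻¹.
So P = 0.0008664 / 1.682×10⁻⁸ = 51.51 kN.
σ_{invar} = P/A₂ = 51510/850 = 60.6 MPa, tensile.

σ ≈ 60.6 MPa (tensile)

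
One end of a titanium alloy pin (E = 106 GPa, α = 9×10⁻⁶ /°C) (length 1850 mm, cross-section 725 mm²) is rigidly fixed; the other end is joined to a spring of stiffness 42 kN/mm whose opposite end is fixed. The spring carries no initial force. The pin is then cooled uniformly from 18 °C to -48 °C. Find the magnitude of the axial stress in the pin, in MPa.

σ ≈ 31.7 MPa (tensile)

Free thermal contraction: δ_free = αΔT L = 9×10⁻⁶ × 66 × 1850 = 1.099 mm.
Let P be the tensile force in the spring. The pin extends elastically by PL/(AE) and the spring stretches by P/k; together these equal δ_free.
P [ L/(AE) + 1/k ] = δ_free → P [ 1850/(725×106×10³) + 1/(42×10³) ] = 1.099.
P = 1.099 / 4.788×10⁻⁵ = 22950 N.
σ = P/A = 22950/725 = 31.66 MPa.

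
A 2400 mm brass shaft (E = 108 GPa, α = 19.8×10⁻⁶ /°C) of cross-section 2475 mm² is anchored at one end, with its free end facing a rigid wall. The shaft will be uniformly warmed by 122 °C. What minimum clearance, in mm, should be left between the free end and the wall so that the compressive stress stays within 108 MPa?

With no wall the shaft would lengthen by αΔT L = 19.8×10⁻⁶ × 122 × 2400 = 5.797 mm.
At the allowable stress the elastic shortening the wall may impose is σL/E = 108 × 2400 / (108×10³) = 2.4 mm.
The gap must absorb the remainder: g_min = 5.797 − 2.4 = 3.397 mm.

g ≈ 3.4 mm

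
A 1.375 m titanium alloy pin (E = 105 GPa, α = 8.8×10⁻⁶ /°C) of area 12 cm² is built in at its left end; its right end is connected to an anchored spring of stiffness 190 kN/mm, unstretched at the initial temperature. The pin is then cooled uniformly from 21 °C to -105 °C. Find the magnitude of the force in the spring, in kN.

If the spring were absent the pin would shorten by αΔT L = 8.8×10⁻⁶ × 126 × 1375 = 1.525 mm.
With a force P in the spring, the elastic change of the pin is PL/(AE) and that of the spring is P/k; compatibility requires their sum to equal δ_free.
So P = δ_free / [L/(AE) + 1/k] = 1.525 / [ 1375/(1200×105×10³) + 1/(190×10³) ].
P = 1.525 / 1.618×10⁻⁵ = 94250 N.

P ≈ 94.3 kN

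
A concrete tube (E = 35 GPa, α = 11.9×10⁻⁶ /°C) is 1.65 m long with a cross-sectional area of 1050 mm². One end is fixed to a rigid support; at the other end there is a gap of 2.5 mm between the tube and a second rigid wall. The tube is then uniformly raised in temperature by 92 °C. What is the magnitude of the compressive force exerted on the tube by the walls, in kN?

P ≈ 0 kN

Unrestrained expansion: δ_free = αΔT L = 11.9×10⁻⁶ × 92 × 1650 = 1.806 mm.
Since δ_free = 1.81 mm is less than the 2.5 mm gap, the tube never touches the wall. No axial force develops.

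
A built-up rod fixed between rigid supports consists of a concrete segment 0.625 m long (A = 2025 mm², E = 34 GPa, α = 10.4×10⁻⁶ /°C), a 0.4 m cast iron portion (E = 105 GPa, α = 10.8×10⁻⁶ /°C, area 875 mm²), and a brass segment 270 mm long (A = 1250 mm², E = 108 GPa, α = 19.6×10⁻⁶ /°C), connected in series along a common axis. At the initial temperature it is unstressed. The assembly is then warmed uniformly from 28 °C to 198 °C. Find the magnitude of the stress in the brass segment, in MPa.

σ ≈ 142 MPa (compressive)

If the supports were absent, the total length change would be Σ αᵢΔT Lᵢ = 10.4×10⁻⁶×170×625 + 10.8×10⁻⁶×170×400 + 19.6×10⁻⁶×170×270 = 2.739 mm.
Since the ends are fixed, an axial force P builds up, equal in every segment, with P · Σ Lᵢ/(AᵢEᵢ) = δ_free.
Σ Lᵢ/(AᵢEᵢ) = 625/(2025×34×10³) + 400/(875×105×10³) + 270/(1250×108×10³) = 1.543×10⁻⁵ mm/N.
So P = 2.739 / 1.543×10⁻⁵ = 177.5 kN, compressive.
σ_{brass} = P / A = 177500 / 1250 = 142 MPa.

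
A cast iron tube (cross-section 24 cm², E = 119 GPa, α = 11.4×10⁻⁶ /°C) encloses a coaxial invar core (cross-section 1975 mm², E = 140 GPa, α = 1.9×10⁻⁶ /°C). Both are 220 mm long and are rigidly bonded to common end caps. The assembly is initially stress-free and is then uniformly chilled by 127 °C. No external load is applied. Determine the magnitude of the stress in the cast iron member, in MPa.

σ ≈ 70.6 MPa (tensile)

The cast iron has the larger α, so on cooling it would change length more than the invar if both were free. The rigid plates force a common final length, so the cast iron is put into tension and the invar into compression, with equal and opposite forces P (no external load).
Setting the final lengths equal and cancelling L: (α₁ − α₂)ΔT = P/(A₁E₁) + P/(A₂E₂).
|α₁ − α₂|·ΔT = 9.5×10⁻⁶ × 127 = 0.001206.
1/(A₁E₁) + 1/(A₂E₂) = 1/(2400×119×10³) + 1/(1975×140×10³) = 7.118×10⁻⁹ N⁻¹.
So P = 0.001206 / 7.118×10⁻⁹ = 169.5 kN.
σ_{cast iron} = P/A₁ = 169500/2400 = 70.62 MPa, tensile.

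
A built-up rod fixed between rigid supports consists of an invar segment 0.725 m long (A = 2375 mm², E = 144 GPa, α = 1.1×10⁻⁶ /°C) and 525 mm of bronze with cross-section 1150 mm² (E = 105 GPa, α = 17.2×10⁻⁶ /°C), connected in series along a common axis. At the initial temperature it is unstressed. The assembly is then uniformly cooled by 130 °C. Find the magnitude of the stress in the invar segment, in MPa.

If the supports were absent, the total length change would be Σ αᵢΔT Lᵢ = 1.1×10⁻⁶×130×725 + 17.2×10⁻⁶×130×525 = 1.278 mm.
The rigid supports impose zero overall length change; the single axial force P common to all segments must satisfy P Σ Lᵢ/(AᵢEᵢ) = δ_free.
Σ Lᵢ/(AᵢEᵢ) = 725/(2375×144×10³) + 525/(1150×105×10³) = 6.468×10⁻⁶ mm/N.
Hence P = δ_free / Σ(L/AE) = 1.278/6.468×10⁻⁶ = 197.5 kN (tensile).
σ_{invar} = P / A = 197500 / 2375 = 83.17 MPa.

σ ≈ 83.2 MPa (tensile)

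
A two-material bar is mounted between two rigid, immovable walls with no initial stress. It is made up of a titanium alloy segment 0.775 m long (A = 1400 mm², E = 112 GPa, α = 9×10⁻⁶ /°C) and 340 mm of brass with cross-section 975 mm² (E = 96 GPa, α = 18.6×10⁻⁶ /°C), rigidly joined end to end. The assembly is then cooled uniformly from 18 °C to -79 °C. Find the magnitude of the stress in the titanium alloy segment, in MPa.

With the walls removed the bar would change length by δ_free = Σ αᵢΔT Lᵢ = 9×10⁻⁶×97×775 + 18.6×10⁻⁶×97×340 = 1.29 mm.
The rigid supports impose zero overall length change; the single axial force P common to all segments must satisfy P Σ Lᵢ/(AᵢEᵢ) = δ_free.
The series flexibility is Σ Lᵢ/(AᵢEᵢ) = 775/(1400×112×10³) + 340/(975×96×10³) = 8.575×10⁻⁶ mm/N.
P = 1.29 / 8.575×10⁻⁶ = 150400 N = 150.4 kN, tensile.
σ_{titanium alloy} = P / A = 150400 / 1400 = 107.5 MPa.

σ ≈ 107 MPa (tensile)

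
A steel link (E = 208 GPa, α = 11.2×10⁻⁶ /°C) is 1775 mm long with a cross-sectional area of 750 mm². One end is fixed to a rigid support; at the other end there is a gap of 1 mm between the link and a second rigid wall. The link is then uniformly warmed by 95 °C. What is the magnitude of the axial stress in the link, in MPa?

σ ≈ 104 MPa (compressive)

Free thermal elongation = αΔT L = 11.2×10⁻⁶ × 95 × 1775 = 1.889 mm.
After closing the 1 mm clearance, 1.889 − 1 = 0.8886 mm of expansion remains to be suppressed by the wall.
So σ = E(δ_free − g)/L = 208×10³ × 0.8886/1775 = 104.1 MPa.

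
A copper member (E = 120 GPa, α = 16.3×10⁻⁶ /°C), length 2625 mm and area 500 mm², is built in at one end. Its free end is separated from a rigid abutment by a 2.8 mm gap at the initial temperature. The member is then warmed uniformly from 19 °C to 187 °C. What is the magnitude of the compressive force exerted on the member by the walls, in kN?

P ≈ 100 kN

If the wall were absent the member would grow by αΔT L = 16.3×10⁻⁶ × 168 × 2625 = 7.188 mm.
This exceeds the 2.8 mm gap, so the wall pushes back. The portion of expansion that must be recovered elastically is δ_free − gap = 7.188 − 2.8 = 4.388 mm.
Compatibility: PL/(AE) = 4.388 mm, so σ = P/A = E × (4.388/2625) = 200.6 MPa.
P = σA = 200.6 × 500 = 100.3 kN.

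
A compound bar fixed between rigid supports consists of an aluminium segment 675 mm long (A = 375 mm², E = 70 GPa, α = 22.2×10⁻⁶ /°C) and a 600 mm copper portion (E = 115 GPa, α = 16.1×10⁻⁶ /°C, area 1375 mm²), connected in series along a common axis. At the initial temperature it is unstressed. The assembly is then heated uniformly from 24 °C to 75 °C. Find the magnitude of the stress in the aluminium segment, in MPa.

With the walls removed the bar would change length by δ_free = Σ αᵢΔT Lᵢ = 22.2×10⁻⁶×51×675 + 16.1×10⁻⁶×51×600 = 1.257 mm.
Since the ends are fixed, an axial force P builds up, equal in every segment, with P · Σ Lᵢ/(AᵢEᵢ) = δ_free.
The series flexibility is Σ Lᵢ/(AᵢEᵢ) = 675/(375×70×10³) + 600/(1375×115×10³) = 2.951×10⁻⁵ mm/N.
P = 1.257 / 2.951×10⁻⁵ = 42590 N = 42.59 kN, compressive.
σ_{aluminium} = P / A = 42590 / 375 = 113.6 MPa.

σ ≈ 114 MPa (compressive)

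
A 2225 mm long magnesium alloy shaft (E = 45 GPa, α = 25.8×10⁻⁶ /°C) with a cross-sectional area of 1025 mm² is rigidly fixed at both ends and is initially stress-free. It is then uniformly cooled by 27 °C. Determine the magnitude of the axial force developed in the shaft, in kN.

Full restraint means ε = 0, so the stress is σ = EαΔT = 45×10³ × 25.8×10⁻⁶ × 27 = 31.35 MPa.
P = AEαΔT = 1025 × 45×10³ × 25.8×10⁻⁶ × 27 = 32.13 kN (tensile).

P ≈ 32.1 kN (tensile)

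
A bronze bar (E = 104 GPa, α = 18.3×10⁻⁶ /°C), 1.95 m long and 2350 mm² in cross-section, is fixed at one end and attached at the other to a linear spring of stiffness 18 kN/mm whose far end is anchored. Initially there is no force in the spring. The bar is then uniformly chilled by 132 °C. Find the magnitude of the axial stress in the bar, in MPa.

Free thermal contraction: δ_free = αΔT L = 18.3×10⁻⁶ × 132 × 1950 = 4.71 mm.
Let P be the tensile force in the spring. The bar extends elastically by PL/(AE) and the spring stretches by P/k; together these equal δ_free.
So P = δ_free / [L/(AE) + 1/k] = 4.71 / [ 1950/(2350×104×10³) + 1/(18×10³) ].
P = 4.71 / 6.353×10⁻⁵ = 74140 N.
σ = P/A = 74140/2350 = 31.55 MPa.

σ ≈ 31.5 MPa (tensile)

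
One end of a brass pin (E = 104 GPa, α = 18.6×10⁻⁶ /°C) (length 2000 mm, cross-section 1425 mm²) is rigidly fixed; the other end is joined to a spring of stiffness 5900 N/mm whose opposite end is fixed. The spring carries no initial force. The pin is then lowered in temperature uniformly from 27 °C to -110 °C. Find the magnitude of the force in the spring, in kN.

P ≈ 27.9 kN

Free thermal contraction: δ_free = αΔT L = 18.6×10⁻⁶ × 137 × 2000 = 5.096 mm.
Let P be the tensile force in the spring. The pin extends elastically by PL/(AE) and the spring stretches by P/k; together these equal δ_free.
So P = δ_free / [L/(AE) + 1/k] = 5.096 / [ 2000/(1425×104×10³) + 1/(5900) ].
P = 5.096 / 0.000183 = 27850 N.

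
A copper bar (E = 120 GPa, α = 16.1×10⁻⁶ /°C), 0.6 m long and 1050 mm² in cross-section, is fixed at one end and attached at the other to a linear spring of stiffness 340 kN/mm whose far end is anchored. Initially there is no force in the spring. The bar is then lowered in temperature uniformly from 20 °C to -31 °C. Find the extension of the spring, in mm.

If the spring were absent the bar would shorten by αΔT L = 16.1×10⁻⁶ × 51 × 600 = 0.4927 mm.
Let P be the tensile force in the spring. The bar extends elastically by PL/(AE) and the spring stretches by P/k; together these equal δ_free.
P [ L/(AE) + 1/k ] = δ_free → P [ 600/(1050×120×10³) + 1/(340×10³) ] = 0.4927.
P = 0.4927 / 7.703×10⁻⁶ = 63960 N.
Spring extension = P/k = 63960/(340×10³) = 0.1881 mm.

δ ≈ 0.188 mm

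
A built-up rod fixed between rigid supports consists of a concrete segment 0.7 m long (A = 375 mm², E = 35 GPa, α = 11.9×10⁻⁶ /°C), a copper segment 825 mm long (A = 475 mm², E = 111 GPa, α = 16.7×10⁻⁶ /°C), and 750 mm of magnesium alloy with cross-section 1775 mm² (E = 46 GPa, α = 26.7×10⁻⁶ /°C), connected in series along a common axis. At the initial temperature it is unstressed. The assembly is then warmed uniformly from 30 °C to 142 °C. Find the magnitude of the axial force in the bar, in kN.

P ≈ 60.4 kN (compressive)

With the walls removed the bar would change length by δ_free = Σ αᵢΔT Lᵢ = 11.9×10⁻⁶×112×700 + 16.7×10⁻⁶×112×825 + 26.7×10⁻⁶×112×750 = 4.719 mm.
Since the ends are fixed, an axial force P builds up, equal in every segment, with P · Σ Lᵢ/(AᵢEᵢ) = δ_free.
The series flexibility is Σ Lᵢ/(AᵢEᵢ) = 700/(375×35×10³) + 825/(475×111×10³) + 750/(1775×46×10³) = 7.817×10⁻⁵ mm/N.
So P = 4.719 / 7.817×10⁻⁵ = 60.37 kN, compressive.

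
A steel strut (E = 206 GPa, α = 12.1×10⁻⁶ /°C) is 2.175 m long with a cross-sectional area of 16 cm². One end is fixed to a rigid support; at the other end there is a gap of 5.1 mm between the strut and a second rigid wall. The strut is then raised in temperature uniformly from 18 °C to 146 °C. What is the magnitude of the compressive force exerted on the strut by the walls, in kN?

P ≈ 0 kN

Unrestrained expansion: δ_free = αΔT L = 12.1×10⁻⁶ × 128 × 2175 = 3.369 mm.
This is smaller than the 5.1 mm clearance, so the strut expands freely without reaching the stop — the stress is zero.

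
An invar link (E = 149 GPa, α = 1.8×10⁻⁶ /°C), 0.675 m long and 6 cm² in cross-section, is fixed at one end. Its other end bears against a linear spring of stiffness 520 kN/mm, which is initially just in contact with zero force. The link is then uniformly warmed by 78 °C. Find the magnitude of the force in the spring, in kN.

The unrestrained thermal change is αΔT L = 1.8×10⁻⁶ × 78 × 675 = 0.09477 mm.
With a force P in the spring, the elastic change of the link is PL/(AE) and that of the spring is P/k; compatibility requires their sum to equal δ_free.
P [ L/(AE) + 1/k ] = δ_free → P [ 675/(600×149×10³) + 1/(520×10³) ] = 0.09477.
P = 0.09477 / 9.473×10⁻⁶ = 10000 N.

P ≈ 10 kN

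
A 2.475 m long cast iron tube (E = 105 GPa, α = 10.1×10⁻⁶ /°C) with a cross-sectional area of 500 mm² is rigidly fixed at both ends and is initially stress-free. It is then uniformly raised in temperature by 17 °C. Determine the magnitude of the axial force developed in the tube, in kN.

Full restraint means ε = 0, so the stress is σ = EαΔT = 105×10³ × 10.1×10⁻⁶ × 17 = 18.03 MPa.
Axial force P = σA = 18.03 × 500 = 9014 N = 9.014 kN, compressive.

P ≈ 9.01 kN (compressive)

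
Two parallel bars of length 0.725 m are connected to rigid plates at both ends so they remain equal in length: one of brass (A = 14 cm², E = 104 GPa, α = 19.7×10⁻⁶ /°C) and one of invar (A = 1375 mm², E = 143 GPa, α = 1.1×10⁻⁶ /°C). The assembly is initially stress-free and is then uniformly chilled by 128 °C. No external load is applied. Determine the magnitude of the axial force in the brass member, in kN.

P ≈ 199 kN (tensile in the brass)

Equilibrium of a rigid end plate with no external load gives equal and opposite internal forces ±P in the two members. Since α_{brass} > α_{invar}, cooling drives the brass into tension and the invar into compression.
Equating the net (thermal + elastic) strains gives |α₁ − α₂|·ΔT = P·[1/(A₁E₁) + 1/(A₂E₂)].
|α₁ − α₂|·ΔT = 18.6×10⁻⁶ × 128 = 0.002381.
1/(A₁E₁) + 1/(A₂E₂) = 1/(1400×104×10³) + 1/(1375×143×10³) = 1.195×10⁻⁸ N⁻¹.
So P = 0.002381 / 1.195×10⁻⁸ = 199.2 kN.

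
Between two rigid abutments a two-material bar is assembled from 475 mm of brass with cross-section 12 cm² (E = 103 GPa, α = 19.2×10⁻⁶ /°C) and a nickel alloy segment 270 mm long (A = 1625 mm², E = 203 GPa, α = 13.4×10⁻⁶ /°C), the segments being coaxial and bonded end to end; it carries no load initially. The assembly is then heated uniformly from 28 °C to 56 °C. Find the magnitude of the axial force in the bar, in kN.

P ≈ 76.5 kN (compressive)

If the supports were absent, the total length change would be Σ αᵢΔT Lᵢ = 19.2×10⁻⁶×28×475 + 13.4×10⁻⁶×28×270 = 0.3567 mm.
The rigid supports impose zero overall length change; the single axial force P common to all segments must satisfy P Σ Lᵢ/(AᵢEᵢ) = δ_free.
Σ Lᵢ/(AᵢEᵢ) = 475/(1200×103×10³) + 270/(1625×203×10³) = 4.662×10⁻⁶ mm/N.
P = 0.3567 / 4.662×10⁻⁶ = 76510 N = 76.51 kN, compressive.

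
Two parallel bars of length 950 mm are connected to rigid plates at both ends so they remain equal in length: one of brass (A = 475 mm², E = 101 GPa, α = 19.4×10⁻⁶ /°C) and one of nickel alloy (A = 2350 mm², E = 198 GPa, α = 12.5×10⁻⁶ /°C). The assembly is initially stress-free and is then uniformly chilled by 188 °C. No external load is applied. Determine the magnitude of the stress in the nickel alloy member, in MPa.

The brass has the larger α, so on cooling it would change length more than the nickel alloy if both were free. The rigid plates force a common final length, so the brass is put into tension and the nickel alloy into compression, with equal and opposite forces P (no external load).
Setting the final lengths equal and cancelling L: (α₁ − α₂)ΔT = P/(A₁E₁) + P/(A₂E₂).
|α₁ − α₂|·ΔT = 6.9×10⁻⁶ × 188 = 0.001297.
1/(A₁E₁) + 1/(A₂E₂) = 1/(475×101×10³) + 1/(2350×198×10³) = 2.299×10⁻⁸ N⁻¹.
So P = 0.001297 / 2.299×10⁻⁸ = 56.42 kN.
σ_{nickel alloy} = P/A₂ = 56420/2350 = 24.01 MPa, compressive.

σ ≈ 24 MPa (compressive)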